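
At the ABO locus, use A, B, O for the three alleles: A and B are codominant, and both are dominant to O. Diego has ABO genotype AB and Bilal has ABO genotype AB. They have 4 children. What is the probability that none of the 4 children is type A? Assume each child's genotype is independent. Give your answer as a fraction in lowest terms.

81/256

ABO cross AB × AB → 1/4 A, 1/4 B, 1/2 AB.
So P(type A) = 1/4 per child.
P(not type A) = 3/4 for one child; (3/4)^4 = 81/256.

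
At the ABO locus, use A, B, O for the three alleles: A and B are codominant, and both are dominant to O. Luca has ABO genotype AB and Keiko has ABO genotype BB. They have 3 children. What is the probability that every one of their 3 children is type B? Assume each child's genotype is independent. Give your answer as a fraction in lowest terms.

ABO cross AB × BB → 1/2 B, 1/2 AB.
So P(type B) = 1/2 per child.
All 3 independent: (1/2)^3 = 1/8.

1/8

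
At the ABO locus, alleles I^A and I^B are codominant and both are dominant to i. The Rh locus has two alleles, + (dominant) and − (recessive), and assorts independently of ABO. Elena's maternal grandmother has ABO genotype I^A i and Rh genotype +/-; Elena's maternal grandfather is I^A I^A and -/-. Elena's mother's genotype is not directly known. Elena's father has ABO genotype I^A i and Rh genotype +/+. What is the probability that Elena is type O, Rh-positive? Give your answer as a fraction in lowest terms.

1/8

Elena's mother's ABO genotype from I^A i × I^A I^A: 1/2 I^A I^A, 1/2 I^A i.
Crossing each possibility with the father I^A i and summing P(type O): 1/2·0 + 1/2·1/4 = 1/8.
Similarly for Rh via the mother's Rh distribution: P(Rh+) = 1.
Independent loci: 1/8 × 1 = 1/8.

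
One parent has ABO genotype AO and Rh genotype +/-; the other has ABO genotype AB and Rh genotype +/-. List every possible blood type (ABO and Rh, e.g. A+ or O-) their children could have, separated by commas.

Gametes from AO × AB give offspring ABO genotypes AA, AB, AO, BO, i.e. phenotypes A, B, AB.
Rh cross +/- × +/- → phenotypes Rh+, Rh-.
Combining independently: A+, A-, B+, B-, AB+, AB-.

A+, A-, B+, B-, AB+, AB-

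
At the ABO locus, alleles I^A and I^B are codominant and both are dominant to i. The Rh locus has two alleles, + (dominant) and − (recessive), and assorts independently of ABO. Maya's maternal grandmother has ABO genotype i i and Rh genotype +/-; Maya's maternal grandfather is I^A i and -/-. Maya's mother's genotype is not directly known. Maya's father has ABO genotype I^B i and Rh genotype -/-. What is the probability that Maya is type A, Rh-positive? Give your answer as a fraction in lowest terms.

1/32

Maya's mother's ABO genotype from i i × I^A i: 1/2 I^A i, 1/2 i i.
Crossing each possibility with the father I^B i and summing P(type A): 1/2·1/4 + 1/2·0 = 1/8.
Similarly for Rh via the mother's Rh distribution: P(Rh+) = 1/4.
Independent loci: 1/8 × 1/4 = 1/32.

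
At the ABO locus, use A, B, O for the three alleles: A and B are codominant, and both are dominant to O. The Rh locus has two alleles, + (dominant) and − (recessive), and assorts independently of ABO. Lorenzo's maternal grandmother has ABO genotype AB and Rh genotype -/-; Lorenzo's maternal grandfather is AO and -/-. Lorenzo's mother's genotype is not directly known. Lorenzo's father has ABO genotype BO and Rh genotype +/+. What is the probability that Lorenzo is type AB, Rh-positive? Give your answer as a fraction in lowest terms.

1/4

Lorenzo's mother's ABO genotype from AB × AO: 1/4 AA, 1/4 AB, 1/4 AO, 1/4 BO.
Crossing each possibility with the father BO and summing P(type AB): 1/4·1/2 + 1/4·1/4 + 1/4·1/4 + 1/4·0 = 1/4.
Similarly for Rh via the mother's Rh distribution: P(Rh+) = 1.
Independent loci: 1/4 × 1 = 1/4.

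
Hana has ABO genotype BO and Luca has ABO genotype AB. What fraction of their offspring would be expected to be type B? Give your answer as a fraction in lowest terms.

ABO cross BO × AB → offspring phenotypes: 1/4 A, 1/2 B, 1/4 AB.
So P(type B) = 1/2.

1/2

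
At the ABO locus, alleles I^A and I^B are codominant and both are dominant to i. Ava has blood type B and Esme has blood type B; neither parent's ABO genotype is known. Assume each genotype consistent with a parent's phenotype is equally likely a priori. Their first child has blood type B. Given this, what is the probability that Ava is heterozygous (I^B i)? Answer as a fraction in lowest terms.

Possible genotypes: Ava ∈ {I^B I^B, I^B i}; Esme ∈ {I^B I^B, I^B i}.
Weight each parental genotype pair by prior × P(type-B child):
  I^B I^B × I^B I^B: posterior weight 4/15.
  I^B I^B × I^B i: posterior weight 4/15.
  I^B i × I^B I^B: posterior weight 4/15.
  I^B i × I^B i: posterior weight 1/5.
Sum the posterior weight over pairs where Ava is I^B i: 7/15.

7/15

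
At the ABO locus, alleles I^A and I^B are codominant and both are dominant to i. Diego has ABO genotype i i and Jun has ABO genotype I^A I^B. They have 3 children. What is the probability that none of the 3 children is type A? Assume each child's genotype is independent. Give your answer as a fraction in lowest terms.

ABO cross i i × I^A I^B → 1/2 A, 1/2 B.
So P(type A) = 1/2 per child.
P(not type A) = 1/2 for one child; (1/2)^3 = 1/8.

1/8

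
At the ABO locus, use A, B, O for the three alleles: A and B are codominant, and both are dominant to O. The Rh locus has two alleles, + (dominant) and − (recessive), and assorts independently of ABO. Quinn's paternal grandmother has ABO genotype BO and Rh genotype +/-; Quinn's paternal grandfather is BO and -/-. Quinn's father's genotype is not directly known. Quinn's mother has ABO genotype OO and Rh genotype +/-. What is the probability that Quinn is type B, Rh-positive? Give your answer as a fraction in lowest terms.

Quinn's father's ABO genotype from BO × BO: 1/4 BB, 1/2 BO, 1/4 OO.
Crossing each possibility with the mother OO and summing P(type B): 1/4·1 + 1/2·1/2 + 1/4·0 = 1/2.
Similarly for Rh via the father's Rh distribution: P(Rh+) = 5/8.
Independent loci: 1/2 × 5/8 = 5/16.

5/16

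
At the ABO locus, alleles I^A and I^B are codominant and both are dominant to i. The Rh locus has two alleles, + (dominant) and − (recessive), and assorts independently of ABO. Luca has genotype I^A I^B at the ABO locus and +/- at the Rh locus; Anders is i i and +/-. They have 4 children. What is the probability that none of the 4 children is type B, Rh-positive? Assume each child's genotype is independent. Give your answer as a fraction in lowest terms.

ABO cross I^A I^B × i i → 1/2 A, 1/2 B.
Rh cross +/- × +/- → 3/4 Rh+, 1/4 Rh-; so P(type B, Rh-positive) = 1/2 × 3/4 = 3/8 per child.
P(not type B, Rh-positive) = 5/8 for one child; (5/8)^4 = 625/4096.

625/4096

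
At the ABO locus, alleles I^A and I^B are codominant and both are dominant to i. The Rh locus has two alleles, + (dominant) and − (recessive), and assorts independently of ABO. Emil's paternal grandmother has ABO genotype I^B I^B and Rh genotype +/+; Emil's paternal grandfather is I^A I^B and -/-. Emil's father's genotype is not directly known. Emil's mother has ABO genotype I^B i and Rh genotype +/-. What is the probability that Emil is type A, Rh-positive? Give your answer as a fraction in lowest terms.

3/32

Emil's father's ABO genotype from I^B I^B × I^A I^B: 1/2 I^A I^B, 1/2 I^B I^B.
Crossing each possibility with the mother I^B i and summing P(type A): 1/2·1/4 + 1/2·0 = 1/8.
Similarly for Rh via the father's Rh distribution: P(Rh+) = 3/4.
Independent loci: 1/8 × 3/4 = 3/32.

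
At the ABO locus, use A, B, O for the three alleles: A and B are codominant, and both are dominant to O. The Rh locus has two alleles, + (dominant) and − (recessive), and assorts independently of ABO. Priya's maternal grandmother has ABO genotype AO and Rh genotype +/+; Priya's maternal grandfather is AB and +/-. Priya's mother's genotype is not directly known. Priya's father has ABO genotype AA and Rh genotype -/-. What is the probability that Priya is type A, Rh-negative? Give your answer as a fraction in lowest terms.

3/16

Priya's mother's ABO genotype from AO × AB: 1/4 AA, 1/4 AB, 1/4 AO, 1/4 BO.
Crossing each possibility with the father AA and summing P(type A): 1/4·1 + 1/4·1/2 + 1/4·1 + 1/4·1/2 = 3/4.
Similarly for Rh via the mother's Rh distribution: P(Rh-) = 1/4.
Independent loci: 3/4 × 1/4 = 3/16.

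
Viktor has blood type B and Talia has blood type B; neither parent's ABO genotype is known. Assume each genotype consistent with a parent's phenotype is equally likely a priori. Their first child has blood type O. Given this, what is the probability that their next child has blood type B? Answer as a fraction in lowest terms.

Possible genotypes: Viktor ∈ {I^B I^B, I^B i}; Talia ∈ {I^B I^B, I^B i}.
Weight each parental genotype pair by prior × P(type-O child):
  I^B i × I^B i: posterior weight 1; P(next child type B) = 3/4.
Weighted sum = 3/4.

3/4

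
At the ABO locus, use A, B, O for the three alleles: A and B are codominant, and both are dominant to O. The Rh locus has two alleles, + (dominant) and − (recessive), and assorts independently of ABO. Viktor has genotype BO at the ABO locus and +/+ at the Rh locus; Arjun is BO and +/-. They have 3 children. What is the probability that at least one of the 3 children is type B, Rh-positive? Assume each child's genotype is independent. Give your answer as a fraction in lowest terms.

ABO cross BO × BO → 1/4 O, 3/4 B.
Rh cross +/+ × +/- → 1 Rh+; so P(type B, Rh-positive) = 3/4 × 1 = 3/4 per child.
P(none) = (1/4)^3 = 1/64; P(at least one) = 1 − 1/64 = 63/64.

63/64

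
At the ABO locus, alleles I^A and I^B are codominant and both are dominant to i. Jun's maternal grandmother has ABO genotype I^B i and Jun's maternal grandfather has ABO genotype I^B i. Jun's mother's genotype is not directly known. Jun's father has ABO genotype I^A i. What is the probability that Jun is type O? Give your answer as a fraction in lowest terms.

1/4

Jun's mother's ABO genotype from I^B i × I^B i: 1/4 I^B I^B, 1/2 I^B i, 1/4 i i.
Crossing each possibility with the father I^A i and summing P(type O): 1/4·0 + 1/2·1/4 + 1/4·1/2 = 1/4.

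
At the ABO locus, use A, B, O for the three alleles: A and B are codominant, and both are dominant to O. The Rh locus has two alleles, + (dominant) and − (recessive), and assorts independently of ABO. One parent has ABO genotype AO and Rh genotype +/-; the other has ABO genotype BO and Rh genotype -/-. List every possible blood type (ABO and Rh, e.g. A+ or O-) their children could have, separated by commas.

O+, O-, A+, A-, B+, B-, AB+, AB-

Gametes from AO × BO give offspring ABO genotypes AB, AO, BO, OO, i.e. phenotypes O, A, B, AB.
Rh cross +/- × -/- → phenotypes Rh+, Rh-.
Combining independently: O+, O-, A+, A-, B+, B-, AB+, AB-.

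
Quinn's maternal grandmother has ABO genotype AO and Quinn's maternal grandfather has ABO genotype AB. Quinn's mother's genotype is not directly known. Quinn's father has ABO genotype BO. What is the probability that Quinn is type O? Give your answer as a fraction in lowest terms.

1/8

Quinn's mother's ABO genotype from AO × AB: 1/4 AA, 1/4 AB, 1/4 AO, 1/4 BO.
Crossing each possibility with the father BO and summing P(type O): 1/4·0 + 1/4·0 + 1/4·1/4 + 1/4·1/4 = 1/8.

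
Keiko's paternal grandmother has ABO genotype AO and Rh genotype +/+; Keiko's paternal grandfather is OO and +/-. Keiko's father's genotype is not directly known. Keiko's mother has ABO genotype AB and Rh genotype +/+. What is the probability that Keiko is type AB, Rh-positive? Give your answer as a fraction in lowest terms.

Keiko's father's ABO genotype from AO × OO: 1/2 AO, 1/2 OO.
Crossing each possibility with the mother AB and summing P(type AB): 1/2·1/4 + 1/2·0 = 1/8.
Similarly for Rh via the father's Rh distribution: P(Rh+) = 1.
Independent loci: 1/8 × 1 = 1/8.

1/8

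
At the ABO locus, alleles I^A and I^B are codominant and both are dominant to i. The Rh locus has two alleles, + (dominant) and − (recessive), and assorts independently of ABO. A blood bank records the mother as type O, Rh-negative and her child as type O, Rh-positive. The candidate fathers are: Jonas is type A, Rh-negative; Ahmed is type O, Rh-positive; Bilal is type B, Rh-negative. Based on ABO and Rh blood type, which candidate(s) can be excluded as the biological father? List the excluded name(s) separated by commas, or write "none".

Jonas, Bilal

A candidate is excluded only if no genotype consistent with his phenotype could produce a type O, Rh-positive child with a type O, Rh-negative mother.
Jonas (type A, Rh-): no genotype consistent with that phenotype can produce a type-O Rh+ child with a type-O mother.
Bilal (type B, Rh-): no genotype consistent with that phenotype can produce a type-O Rh+ child with a type-O mother.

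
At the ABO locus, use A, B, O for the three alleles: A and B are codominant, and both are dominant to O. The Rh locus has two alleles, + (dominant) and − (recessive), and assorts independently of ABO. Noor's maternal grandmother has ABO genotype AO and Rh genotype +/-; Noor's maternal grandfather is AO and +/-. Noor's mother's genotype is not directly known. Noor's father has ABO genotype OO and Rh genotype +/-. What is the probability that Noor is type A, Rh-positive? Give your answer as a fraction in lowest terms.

3/8

Noor's mother's ABO genotype from AO × AO: 1/4 AA, 1/2 AO, 1/4 OO.
Crossing each possibility with the father OO and summing P(type A): 1/4·1 + 1/2·1/2 + 1/4·0 = 1/2.
Similarly for Rh via the mother's Rh distribution: P(Rh+) = 3/4.
Independent loci: 1/2 × 3/4 = 3/8.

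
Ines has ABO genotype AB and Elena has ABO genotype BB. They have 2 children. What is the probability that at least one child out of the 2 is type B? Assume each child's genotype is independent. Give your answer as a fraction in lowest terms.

3/4

ABO cross AB × BB → 1/2 B, 1/2 AB.
So P(type B) = 1/2 per child.
P(none) = (1/2)^2 = 1/4; P(at least one) = 1 − 1/4 = 3/4.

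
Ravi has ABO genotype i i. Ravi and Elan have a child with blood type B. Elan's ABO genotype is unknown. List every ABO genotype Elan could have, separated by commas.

For each candidate genotype of Elan, check whether crossing it with i i can produce every observed child phenotype.
  I^A I^A → possible child types {A} ✗
  I^A I^B → possible child types {A, B} ✓
  I^A i → possible child types {O, A} ✗
  I^B I^B → possible child types {B} ✓
  I^B i → possible child types {O, B} ✓
  i i → possible child types {O} ✗

I^A I^B, I^B I^B, I^B i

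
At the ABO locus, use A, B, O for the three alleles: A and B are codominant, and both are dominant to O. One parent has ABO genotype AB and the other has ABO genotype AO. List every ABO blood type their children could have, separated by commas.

Gametes from AB × AO give offspring ABO genotypes AA, AB, AO, BO, i.e. phenotypes A, B, AB.

A, B, AB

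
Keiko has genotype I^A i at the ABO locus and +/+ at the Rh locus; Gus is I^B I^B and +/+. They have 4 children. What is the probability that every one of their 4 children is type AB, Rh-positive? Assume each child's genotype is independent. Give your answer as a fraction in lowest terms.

1/16

ABO cross I^A i × I^B I^B → 1/2 B, 1/2 AB.
Rh cross +/+ × +/+ → 1 Rh+; so P(type AB, Rh-positive) = 1/2 × 1 = 1/2 per child.
All 4 independent: (1/2)^4 = 1/16.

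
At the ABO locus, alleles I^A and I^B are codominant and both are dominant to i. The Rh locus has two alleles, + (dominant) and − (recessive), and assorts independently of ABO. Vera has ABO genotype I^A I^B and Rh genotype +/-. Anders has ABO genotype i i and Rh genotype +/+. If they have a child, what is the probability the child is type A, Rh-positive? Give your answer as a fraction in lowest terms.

ABO cross I^A I^B × i i → offspring phenotypes: 1/2 A, 1/2 B.
Rh cross +/- × +/+ → 1 Rh+.
Independent loci: P(type A, Rh-positive) = 1/2 × 1 = 1/2.

1/2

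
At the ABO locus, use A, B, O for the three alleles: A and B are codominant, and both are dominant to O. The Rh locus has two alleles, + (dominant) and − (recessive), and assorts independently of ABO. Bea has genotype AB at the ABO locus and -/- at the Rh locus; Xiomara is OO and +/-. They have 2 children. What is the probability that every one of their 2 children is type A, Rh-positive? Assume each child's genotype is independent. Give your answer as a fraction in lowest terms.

1/16

ABO cross AB × OO → 1/2 A, 1/2 B.
Rh cross -/- × +/- → 1/2 Rh+, 1/2 Rh-; so P(type A, Rh-positive) = 1/2 × 1/2 = 1/4 per child.
All 2 independent: (1/4)^2 = 1/16.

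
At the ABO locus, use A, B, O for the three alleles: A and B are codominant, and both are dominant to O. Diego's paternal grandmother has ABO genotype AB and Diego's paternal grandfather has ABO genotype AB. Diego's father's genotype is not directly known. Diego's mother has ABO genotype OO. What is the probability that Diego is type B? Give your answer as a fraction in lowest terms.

1/2

Diego's father's ABO genotype from AB × AB: 1/4 AA, 1/2 AB, 1/4 BB.
Crossing each possibility with the mother OO and summing P(type B): 1/4·0 + 1/2·1/2 + 1/4·1 = 1/2.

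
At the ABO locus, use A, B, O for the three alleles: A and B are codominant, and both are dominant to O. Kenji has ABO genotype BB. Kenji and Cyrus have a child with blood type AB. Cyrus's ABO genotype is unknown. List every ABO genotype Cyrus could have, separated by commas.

AA, AB, AO

For each candidate genotype of Cyrus, check whether crossing it with BB can produce every observed child phenotype.
  AA → possible child types {AB} ✓
  AB → possible child types {B, AB} ✓
  AO → possible child types {B, AB} ✓
  BB → possible child types {B} ✗
  BO → possible child types {B} ✗
  OO → possible child types {B} ✗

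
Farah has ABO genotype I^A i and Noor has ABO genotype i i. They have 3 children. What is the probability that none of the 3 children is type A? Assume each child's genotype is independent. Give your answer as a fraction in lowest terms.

1/8

ABO cross I^A i × i i → 1/2 O, 1/2 A.
So P(type A) = 1/2 per child.
P(not type A) = 1/2 for one child; (1/2)^3 = 1/8.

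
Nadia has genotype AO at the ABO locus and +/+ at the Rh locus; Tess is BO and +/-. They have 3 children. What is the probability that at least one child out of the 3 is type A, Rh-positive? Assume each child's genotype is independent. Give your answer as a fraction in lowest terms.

ABO cross AO × BO → 1/4 O, 1/4 A, 1/4 B, 1/4 AB.
Rh cross +/+ × +/- → 1 Rh+; so P(type A, Rh-positive) = 1/4 × 1 = 1/4 per child.
P(none) = (3/4)^3 = 27/64; P(at least one) = 1 − 27/64 = 37/64.

37/64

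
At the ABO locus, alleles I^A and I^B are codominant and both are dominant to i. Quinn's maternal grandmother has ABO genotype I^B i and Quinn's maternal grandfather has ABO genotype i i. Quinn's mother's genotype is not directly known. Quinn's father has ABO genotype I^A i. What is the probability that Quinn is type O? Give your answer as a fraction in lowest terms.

3/8

Quinn's mother's ABO genotype from I^B i × i i: 1/2 I^B i, 1/2 i i.
Crossing each possibility with the father I^A i and summing P(type O): 1/2·1/4 + 1/2·1/2 = 3/8.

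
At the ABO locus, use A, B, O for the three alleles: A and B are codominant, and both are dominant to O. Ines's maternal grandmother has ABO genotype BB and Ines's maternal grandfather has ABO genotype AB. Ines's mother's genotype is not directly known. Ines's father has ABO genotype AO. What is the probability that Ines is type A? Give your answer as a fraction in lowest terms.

1/4

Ines's mother's ABO genotype from BB × AB: 1/2 AB, 1/2 BB.
Crossing each possibility with the father AO and summing P(type A): 1/2·1/2 + 1/2·0 = 1/4.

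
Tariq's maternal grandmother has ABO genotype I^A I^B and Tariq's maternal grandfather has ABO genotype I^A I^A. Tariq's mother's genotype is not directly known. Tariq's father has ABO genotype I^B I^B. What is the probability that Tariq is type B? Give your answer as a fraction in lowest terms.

Tariq's mother's ABO genotype from I^A I^B × I^A I^A: 1/2 I^A I^A, 1/2 I^A I^B.
Crossing each possibility with the father I^B I^B and summing P(type B): 1/2·0 + 1/2·1/2 = 1/4.

1/4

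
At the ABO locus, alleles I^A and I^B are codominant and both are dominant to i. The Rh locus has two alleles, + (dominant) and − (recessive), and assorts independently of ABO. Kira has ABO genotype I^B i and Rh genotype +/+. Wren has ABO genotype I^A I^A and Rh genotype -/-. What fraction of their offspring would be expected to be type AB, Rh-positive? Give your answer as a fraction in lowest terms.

ABO cross I^B i × I^A I^A → offspring phenotypes: 1/2 A, 1/2 AB.
Rh cross +/+ × -/- → 1 Rh+.
Independent loci: P(type AB, Rh-positive) = 1/2 × 1 = 1/2.

1/2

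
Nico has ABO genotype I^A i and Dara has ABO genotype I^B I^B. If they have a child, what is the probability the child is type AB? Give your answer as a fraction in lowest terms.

ABO cross I^A i × I^B I^B → offspring phenotypes: 1/2 B, 1/2 AB.
So P(type AB) = 1/2.

1/2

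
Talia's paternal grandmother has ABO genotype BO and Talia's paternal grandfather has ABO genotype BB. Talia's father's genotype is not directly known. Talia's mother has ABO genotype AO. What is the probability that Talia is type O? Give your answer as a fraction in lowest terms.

1/8

Talia's father's ABO genotype from BO × BB: 1/2 BB, 1/2 BO.
Crossing each possibility with the mother AO and summing P(type O): 1/2·0 + 1/2·1/4 = 1/8.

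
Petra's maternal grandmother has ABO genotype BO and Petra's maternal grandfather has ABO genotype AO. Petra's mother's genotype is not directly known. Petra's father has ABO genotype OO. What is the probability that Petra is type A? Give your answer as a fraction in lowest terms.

Petra's mother's ABO genotype from BO × AO: 1/4 AB, 1/4 AO, 1/4 BO, 1/4 OO.
Crossing each possibility with the father OO and summing P(type A): 1/4·1/2 + 1/4·1/2 + 1/4·0 + 1/4·0 = 1/4.

1/4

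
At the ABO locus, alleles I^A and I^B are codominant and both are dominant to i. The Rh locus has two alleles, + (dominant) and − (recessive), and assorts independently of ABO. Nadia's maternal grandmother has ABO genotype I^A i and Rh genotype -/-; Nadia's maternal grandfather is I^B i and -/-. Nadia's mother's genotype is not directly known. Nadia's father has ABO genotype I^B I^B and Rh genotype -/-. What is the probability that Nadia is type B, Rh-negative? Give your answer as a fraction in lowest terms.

3/4

Nadia's mother's ABO genotype from I^A i × I^B i: 1/4 I^A I^B, 1/4 I^A i, 1/4 I^B i, 1/4 i i.
Crossing each possibility with the father I^B I^B and summing P(type B): 1/4·1/2 + 1/4·1/2 + 1/4·1 + 1/4·1 = 3/4.
Similarly for Rh via the mother's Rh distribution: P(Rh-) = 1.
Independent loci: 3/4 × 1 = 3/4.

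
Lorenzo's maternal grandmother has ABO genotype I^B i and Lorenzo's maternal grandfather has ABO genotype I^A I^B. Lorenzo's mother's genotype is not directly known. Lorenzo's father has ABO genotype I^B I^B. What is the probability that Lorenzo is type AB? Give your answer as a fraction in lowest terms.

Lorenzo's mother's ABO genotype from I^B i × I^A I^B: 1/4 I^A I^B, 1/4 I^A i, 1/4 I^B I^B, 1/4 I^B i.
Crossing each possibility with the father I^B I^B and summing P(type AB): 1/4·1/2 + 1/4·1/2 + 1/4·0 + 1/4·0 = 1/4.

1/4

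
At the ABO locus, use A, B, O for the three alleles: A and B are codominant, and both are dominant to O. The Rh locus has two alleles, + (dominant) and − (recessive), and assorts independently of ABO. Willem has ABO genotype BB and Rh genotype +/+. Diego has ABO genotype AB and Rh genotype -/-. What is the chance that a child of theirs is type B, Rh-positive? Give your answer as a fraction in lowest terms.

ABO cross BB × AB → offspring phenotypes: 1/2 B, 1/2 AB.
Rh cross +/+ × -/- → 1 Rh+.
Independent loci: P(type B, Rh-positive) = 1/2 × 1 = 1/2.

1/2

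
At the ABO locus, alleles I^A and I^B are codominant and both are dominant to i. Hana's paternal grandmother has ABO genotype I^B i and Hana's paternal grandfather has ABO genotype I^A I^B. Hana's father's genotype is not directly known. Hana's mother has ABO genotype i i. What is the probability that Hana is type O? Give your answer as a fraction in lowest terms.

1/4

Hana's father's ABO genotype from I^B i × I^A I^B: 1/4 I^A I^B, 1/4 I^A i, 1/4 I^B I^B, 1/4 I^B i.
Crossing each possibility with the mother i i and summing P(type O): 1/4·0 + 1/4·1/2 + 1/4·0 + 1/4·1/2 = 1/4.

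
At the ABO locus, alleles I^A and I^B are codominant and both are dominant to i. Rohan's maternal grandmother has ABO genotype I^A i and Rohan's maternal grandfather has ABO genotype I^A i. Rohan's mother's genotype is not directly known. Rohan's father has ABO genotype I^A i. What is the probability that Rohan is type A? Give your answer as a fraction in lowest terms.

Rohan's mother's ABO genotype from I^A i × I^A i: 1/4 I^A I^A, 1/2 I^A i, 1/4 i i.
Crossing each possibility with the father I^A i and summing P(type A): 1/4·1 + 1/2·3/4 + 1/4·1/2 = 3/4.

3/4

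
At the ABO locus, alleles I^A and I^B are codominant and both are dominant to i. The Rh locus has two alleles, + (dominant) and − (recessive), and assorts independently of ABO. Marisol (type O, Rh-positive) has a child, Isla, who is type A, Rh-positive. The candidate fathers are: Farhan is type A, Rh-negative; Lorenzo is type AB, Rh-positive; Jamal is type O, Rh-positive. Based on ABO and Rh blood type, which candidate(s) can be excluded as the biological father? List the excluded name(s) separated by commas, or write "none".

A candidate is excluded only if no genotype consistent with his phenotype could produce a type A, Rh-positive child with a type O, Rh-positive mother.
Jamal (type O, Rh+): no genotype consistent with that phenotype can produce a type-A Rh+ child with a type-O mother.

Jamal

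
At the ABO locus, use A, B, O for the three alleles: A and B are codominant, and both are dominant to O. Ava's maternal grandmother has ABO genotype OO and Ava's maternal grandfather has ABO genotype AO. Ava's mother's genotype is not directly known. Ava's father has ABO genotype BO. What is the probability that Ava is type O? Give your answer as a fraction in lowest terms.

3/8

Ava's mother's ABO genotype from OO × AO: 1/2 AO, 1/2 OO.
Crossing each possibility with the father BO and summing P(type O): 1/2·1/4 + 1/2·1/2 = 3/8.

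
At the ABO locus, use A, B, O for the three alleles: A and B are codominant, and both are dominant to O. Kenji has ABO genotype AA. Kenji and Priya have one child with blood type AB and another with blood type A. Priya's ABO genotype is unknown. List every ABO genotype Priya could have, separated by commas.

For each candidate genotype of Priya, check whether crossing it with AA can produce every observed child phenotype.
  AA → possible child types {A} ✗
  AB → possible child types {A, AB} ✓
  AO → possible child types {A} ✗
  BB → possible child types {AB} ✗
  BO → possible child types {A, AB} ✓
  OO → possible child types {A} ✗

AB, BO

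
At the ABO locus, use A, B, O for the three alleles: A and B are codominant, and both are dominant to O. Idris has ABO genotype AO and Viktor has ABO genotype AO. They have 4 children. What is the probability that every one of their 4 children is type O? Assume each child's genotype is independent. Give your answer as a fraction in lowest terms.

1/256

ABO cross AO × AO → 1/4 O, 3/4 A.
So P(type O) = 1/4 per child.
All 4 independent: (1/4)^4 = 1/256.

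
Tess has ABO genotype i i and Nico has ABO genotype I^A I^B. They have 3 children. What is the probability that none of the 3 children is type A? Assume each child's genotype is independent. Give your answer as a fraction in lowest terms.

ABO cross i i × I^A I^B → 1/2 A, 1/2 B.
So P(type A) = 1/2 per child.
P(not type A) = 1/2 for one child; (1/2)^3 = 1/8.

1/8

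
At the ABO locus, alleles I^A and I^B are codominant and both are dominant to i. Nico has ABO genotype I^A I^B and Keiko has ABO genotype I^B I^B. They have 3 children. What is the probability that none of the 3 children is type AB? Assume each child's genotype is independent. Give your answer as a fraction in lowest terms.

1/8

ABO cross I^A I^B × I^B I^B → 1/2 B, 1/2 AB.
So P(type AB) = 1/2 per child.
P(not type AB) = 1/2 for one child; (1/2)^3 = 1/8.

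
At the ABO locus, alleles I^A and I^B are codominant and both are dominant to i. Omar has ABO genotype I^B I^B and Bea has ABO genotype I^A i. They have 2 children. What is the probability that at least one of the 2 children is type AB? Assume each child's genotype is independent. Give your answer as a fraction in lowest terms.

3/4

ABO cross I^B I^B × I^A i → 1/2 B, 1/2 AB.
So P(type AB) = 1/2 per child.
P(none) = (1/2)^2 = 1/4; P(at least one) = 1 − 1/4 = 3/4.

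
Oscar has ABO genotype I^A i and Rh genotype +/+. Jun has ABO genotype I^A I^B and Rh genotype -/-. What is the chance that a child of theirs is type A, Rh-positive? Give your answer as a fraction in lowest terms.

ABO cross I^A i × I^A I^B → offspring phenotypes: 1/2 A, 1/4 B, 1/4 AB.
Rh cross +/+ × -/- → 1 Rh+.
Independent loci: P(type A, Rh-positive) = 1/2 × 1 = 1/2.

1/2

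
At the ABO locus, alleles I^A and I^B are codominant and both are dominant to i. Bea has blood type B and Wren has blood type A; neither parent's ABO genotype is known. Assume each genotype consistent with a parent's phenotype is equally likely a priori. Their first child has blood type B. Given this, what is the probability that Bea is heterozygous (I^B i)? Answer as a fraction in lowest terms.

Possible genotypes: Bea ∈ {I^B I^B, I^B i}; Wren ∈ {I^A I^A, I^A i}.
Weight each parental genotype pair by prior × P(type-B child):
  I^B I^B × I^A i: posterior weight 2/3.
  I^B i × I^A i: posterior weight 1/3.
Sum the posterior weight over pairs where Bea is I^B i: 1/3.

1/3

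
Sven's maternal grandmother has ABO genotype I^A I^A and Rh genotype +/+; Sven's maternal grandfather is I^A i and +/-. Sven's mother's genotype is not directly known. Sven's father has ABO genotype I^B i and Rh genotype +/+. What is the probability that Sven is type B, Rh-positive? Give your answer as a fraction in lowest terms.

1/8

Sven's mother's ABO genotype from I^A I^A × I^A i: 1/2 I^A I^A, 1/2 I^A i.
Crossing each possibility with the father I^B i and summing P(type B): 1/2·0 + 1/2·1/4 = 1/8.
Similarly for Rh via the mother's Rh distribution: P(Rh+) = 1.
Independent loci: 1/8 × 1 = 1/8.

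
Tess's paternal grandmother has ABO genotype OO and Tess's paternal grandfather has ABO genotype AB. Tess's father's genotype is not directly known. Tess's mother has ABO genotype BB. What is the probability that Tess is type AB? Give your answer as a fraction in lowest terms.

1/4

Tess's father's ABO genotype from OO × AB: 1/2 AO, 1/2 BO.
Crossing each possibility with the mother BB and summing P(type AB): 1/2·1/2 + 1/2·0 = 1/4.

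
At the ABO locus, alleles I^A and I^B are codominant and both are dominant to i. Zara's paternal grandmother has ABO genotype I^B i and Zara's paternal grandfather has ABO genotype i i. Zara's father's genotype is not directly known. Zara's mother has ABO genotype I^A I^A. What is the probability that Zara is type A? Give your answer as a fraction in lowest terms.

3/4

Zara's father's ABO genotype from I^B i × i i: 1/2 I^B i, 1/2 i i.
Crossing each possibility with the mother I^A I^A and summing P(type A): 1/2·1/2 + 1/2·1 = 3/4.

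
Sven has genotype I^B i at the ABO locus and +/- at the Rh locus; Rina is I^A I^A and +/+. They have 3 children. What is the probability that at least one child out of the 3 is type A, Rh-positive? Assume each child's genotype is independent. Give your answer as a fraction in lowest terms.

7/8

ABO cross I^B i × I^A I^A → 1/2 A, 1/2 AB.
Rh cross +/- × +/+ → 1 Rh+; so P(type A, Rh-positive) = 1/2 × 1 = 1/2 per child.
P(none) = (1/2)^3 = 1/8; P(at least one) = 1 − 1/8 = 7/8.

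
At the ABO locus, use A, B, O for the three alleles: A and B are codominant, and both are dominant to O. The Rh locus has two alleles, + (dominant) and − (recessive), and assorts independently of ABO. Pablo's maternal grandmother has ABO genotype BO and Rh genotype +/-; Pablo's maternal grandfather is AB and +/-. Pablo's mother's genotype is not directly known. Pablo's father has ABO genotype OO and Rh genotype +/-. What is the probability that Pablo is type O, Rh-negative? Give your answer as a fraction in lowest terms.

1/16

Pablo's mother's ABO genotype from BO × AB: 1/4 AB, 1/4 AO, 1/4 BB, 1/4 BO.
Crossing each possibility with the father OO and summing P(type O): 1/4·0 + 1/4·1/2 + 1/4·0 + 1/4·1/2 = 1/4.
Similarly for Rh via the mother's Rh distribution: P(Rh-) = 1/4.
Independent loci: 1/4 × 1/4 = 1/16.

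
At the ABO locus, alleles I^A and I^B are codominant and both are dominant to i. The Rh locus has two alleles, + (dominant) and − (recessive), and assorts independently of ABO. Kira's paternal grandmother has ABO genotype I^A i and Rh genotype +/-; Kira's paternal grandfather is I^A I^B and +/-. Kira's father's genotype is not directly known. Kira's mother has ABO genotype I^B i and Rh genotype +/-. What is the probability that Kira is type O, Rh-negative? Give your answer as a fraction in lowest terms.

1/32

Kira's father's ABO genotype from I^A i × I^A I^B: 1/4 I^A I^A, 1/4 I^A I^B, 1/4 I^A i, 1/4 I^B i.
Crossing each possibility with the mother I^B i and summing P(type O): 1/4·0 + 1/4·0 + 1/4·1/4 + 1/4·1/4 = 1/8.
Similarly for Rh via the father's Rh distribution: P(Rh-) = 1/4.
Independent loci: 1/8 × 1/4 = 1/32.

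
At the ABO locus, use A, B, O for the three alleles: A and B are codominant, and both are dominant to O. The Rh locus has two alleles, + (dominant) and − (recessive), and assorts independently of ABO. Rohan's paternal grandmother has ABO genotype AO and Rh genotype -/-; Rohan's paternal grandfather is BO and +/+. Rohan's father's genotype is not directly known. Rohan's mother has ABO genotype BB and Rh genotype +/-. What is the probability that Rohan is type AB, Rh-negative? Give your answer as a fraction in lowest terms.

1/16

Rohan's father's ABO genotype from AO × BO: 1/4 AB, 1/4 AO, 1/4 BO, 1/4 OO.
Crossing each possibility with the mother BB and summing P(type AB): 1/4·1/2 + 1/4·1/2 + 1/4·0 + 1/4·0 = 1/4.
Similarly for Rh via the father's Rh distribution: P(Rh-) = 1/4.
Independent loci: 1/4 × 1/4 = 1/16.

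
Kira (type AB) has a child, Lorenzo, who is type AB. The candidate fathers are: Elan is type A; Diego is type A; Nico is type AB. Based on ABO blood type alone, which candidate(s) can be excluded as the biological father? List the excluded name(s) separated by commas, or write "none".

A candidate is excluded only if no genotype consistent with his phenotype could produce a type AB child with a type AB mother.
Every candidate has at least one consistent genotype combination, so none can be excluded.

none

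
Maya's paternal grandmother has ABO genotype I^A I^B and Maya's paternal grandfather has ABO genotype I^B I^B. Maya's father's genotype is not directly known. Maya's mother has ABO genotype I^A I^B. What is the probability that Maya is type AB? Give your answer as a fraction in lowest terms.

Maya's father's ABO genotype from I^A I^B × I^B I^B: 1/2 I^A I^B, 1/2 I^B I^B.
Crossing each possibility with the mother I^A I^B and summing P(type AB): 1/2·1/2 + 1/2·1/2 = 1/2.

1/2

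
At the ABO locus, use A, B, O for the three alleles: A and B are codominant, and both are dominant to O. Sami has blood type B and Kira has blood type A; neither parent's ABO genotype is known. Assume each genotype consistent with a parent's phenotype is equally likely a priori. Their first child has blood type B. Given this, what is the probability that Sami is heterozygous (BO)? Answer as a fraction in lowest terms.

Possible genotypes: Sami ∈ {BB, BO}; Kira ∈ {AA, AO}.
Weight each parental genotype pair by prior × P(type-B child):
  BB × AO: posterior weight 2/3.
  BO × AO: posterior weight 1/3.
Sum the posterior weight over pairs where Sami is BO: 1/3.

1/3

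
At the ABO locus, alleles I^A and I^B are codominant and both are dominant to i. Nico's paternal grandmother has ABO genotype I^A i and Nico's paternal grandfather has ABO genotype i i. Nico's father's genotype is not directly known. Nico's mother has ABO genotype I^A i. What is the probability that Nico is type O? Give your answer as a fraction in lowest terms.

3/8

Nico's father's ABO genotype from I^A i × i i: 1/2 I^A i, 1/2 i i.
Crossing each possibility with the mother I^A i and summing P(type O): 1/2·1/4 + 1/2·1/2 = 3/8.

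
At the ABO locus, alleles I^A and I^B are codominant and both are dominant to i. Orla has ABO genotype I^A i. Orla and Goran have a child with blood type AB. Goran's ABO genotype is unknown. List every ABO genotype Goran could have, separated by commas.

For each candidate genotype of Goran, check whether crossing it with I^A i can produce every observed child phenotype.
  I^A I^A → possible child types {A} ✗
  I^A I^B → possible child types {A, B, AB} ✓
  I^A i → possible child types {O, A} ✗
  I^B I^B → possible child types {B, AB} ✓
  I^B i → possible child types {O, A, B, AB} ✓
  i i → possible child types {O, A} ✗

I^A I^B, I^B I^B, I^B i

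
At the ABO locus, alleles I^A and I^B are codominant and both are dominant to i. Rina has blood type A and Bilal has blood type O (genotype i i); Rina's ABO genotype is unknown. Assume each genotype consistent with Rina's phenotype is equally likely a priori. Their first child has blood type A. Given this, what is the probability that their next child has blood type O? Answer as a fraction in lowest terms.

1/6

Possible genotypes: Rina ∈ {I^A I^A, I^A i}; Bilal ∈ {i i}.
Weight each parental genotype pair by prior × P(type-A child):
  I^A I^A × i i: posterior weight 2/3; P(next child type O) = 0.
  I^A i × i i: posterior weight 1/3; P(next child type O) = 1/2.
Weighted sum = 1/6.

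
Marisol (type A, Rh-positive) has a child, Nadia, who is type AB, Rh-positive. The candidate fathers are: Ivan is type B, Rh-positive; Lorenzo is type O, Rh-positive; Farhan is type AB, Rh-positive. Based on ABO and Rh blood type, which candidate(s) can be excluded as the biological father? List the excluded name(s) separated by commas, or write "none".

Lorenzo

A candidate is excluded only if no genotype consistent with his phenotype could produce a type AB, Rh-positive child with a type A, Rh-positive mother.
Lorenzo (type O, Rh+): no genotype consistent with that phenotype can produce a type-AB Rh+ child with a type-A mother.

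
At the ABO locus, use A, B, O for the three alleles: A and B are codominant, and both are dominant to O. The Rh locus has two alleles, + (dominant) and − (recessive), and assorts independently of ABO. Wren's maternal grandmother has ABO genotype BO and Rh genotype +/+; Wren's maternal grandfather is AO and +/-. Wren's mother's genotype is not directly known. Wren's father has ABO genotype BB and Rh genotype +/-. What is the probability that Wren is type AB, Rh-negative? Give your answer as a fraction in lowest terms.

Wren's mother's ABO genotype from BO × AO: 1/4 AB, 1/4 AO, 1/4 BO, 1/4 OO.
Crossing each possibility with the father BB and summing P(type AB): 1/4·1/2 + 1/4·1/2 + 1/4·0 + 1/4·0 = 1/4.
Similarly for Rh via the mother's Rh distribution: P(Rh-) = 1/8.
Independent loci: 1/4 × 1/8 = 1/32.

1/32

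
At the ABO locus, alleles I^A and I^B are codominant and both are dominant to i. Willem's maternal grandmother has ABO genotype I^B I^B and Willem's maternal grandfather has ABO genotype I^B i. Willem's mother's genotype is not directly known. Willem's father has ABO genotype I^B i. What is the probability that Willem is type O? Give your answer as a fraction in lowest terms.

Willem's mother's ABO genotype from I^B I^B × I^B i: 1/2 I^B I^B, 1/2 I^B i.
Crossing each possibility with the father I^B i and summing P(type O): 1/2·0 + 1/2·1/4 = 1/8.

1/8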